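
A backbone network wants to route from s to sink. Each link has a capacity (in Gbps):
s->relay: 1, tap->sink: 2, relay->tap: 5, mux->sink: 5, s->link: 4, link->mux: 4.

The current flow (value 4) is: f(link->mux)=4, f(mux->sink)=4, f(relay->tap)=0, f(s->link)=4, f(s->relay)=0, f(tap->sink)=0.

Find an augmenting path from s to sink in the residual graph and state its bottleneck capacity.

s->relay->tap->sink, bottleneck 1

Residual along s->relay->tap->sink: s->relay: 1, relay->tap: 5, tap->sink: 2.
Bottleneck = min = 1.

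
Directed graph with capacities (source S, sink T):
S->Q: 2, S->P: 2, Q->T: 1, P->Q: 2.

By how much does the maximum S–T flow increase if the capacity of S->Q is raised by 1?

0

Original max flow = 1.
Edge S->Q does not cross the min cut (source side {P, Q, S}), so extra capacity there cannot help.
New max flow = 1. Increase = 0.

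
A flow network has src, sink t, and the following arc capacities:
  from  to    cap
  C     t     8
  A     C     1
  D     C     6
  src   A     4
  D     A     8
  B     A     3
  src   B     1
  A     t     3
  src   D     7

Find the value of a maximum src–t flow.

10

Augment src->A->t: bottleneck 3. Total 3.
Augment src->D->C->t: bottleneck 6. Total 9.
Augment src->A->C->t: bottleneck 1. Total 10.
No augmenting path remains in the residual graph.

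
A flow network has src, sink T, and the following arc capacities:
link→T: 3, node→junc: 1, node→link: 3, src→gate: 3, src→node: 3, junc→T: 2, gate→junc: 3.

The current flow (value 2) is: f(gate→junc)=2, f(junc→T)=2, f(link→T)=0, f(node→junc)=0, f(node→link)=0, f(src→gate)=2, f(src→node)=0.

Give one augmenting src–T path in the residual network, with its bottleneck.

Residual along src→node→link→T: src→node: 3, node→link: 3, link→T: 3.
Bottleneck = min = 3.

src→node→link→T, bottleneck 3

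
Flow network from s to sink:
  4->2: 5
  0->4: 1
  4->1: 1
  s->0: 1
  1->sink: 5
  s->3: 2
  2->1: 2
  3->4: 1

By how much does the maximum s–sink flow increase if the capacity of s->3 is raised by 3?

0

Original max flow = 2.
Edge s->3 does not cross the min cut (source side {3, s}), so extra capacity there cannot help.
New max flow = 2. Increase = 0.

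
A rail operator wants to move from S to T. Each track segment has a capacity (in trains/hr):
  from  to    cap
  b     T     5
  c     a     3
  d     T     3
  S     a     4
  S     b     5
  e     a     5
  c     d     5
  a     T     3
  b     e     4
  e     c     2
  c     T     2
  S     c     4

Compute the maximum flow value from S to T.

Augment S→b→T: bottleneck 5. Total 5.
Augment S→c→T: bottleneck 2. Total 7.
Augment S→a→T: bottleneck 3. Total 10.
Augment S→c→d→T: bottleneck 2. Total 12.
No augmenting path remains in the residual graph.

12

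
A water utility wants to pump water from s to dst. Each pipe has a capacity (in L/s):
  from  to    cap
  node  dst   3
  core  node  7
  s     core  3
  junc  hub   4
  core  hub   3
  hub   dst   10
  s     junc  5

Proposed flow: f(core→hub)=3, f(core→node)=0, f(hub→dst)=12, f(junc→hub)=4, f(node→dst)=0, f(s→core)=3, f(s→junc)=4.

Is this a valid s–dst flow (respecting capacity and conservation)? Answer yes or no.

Capacity violated on hub→dst: flow 12 > capacity 10.

No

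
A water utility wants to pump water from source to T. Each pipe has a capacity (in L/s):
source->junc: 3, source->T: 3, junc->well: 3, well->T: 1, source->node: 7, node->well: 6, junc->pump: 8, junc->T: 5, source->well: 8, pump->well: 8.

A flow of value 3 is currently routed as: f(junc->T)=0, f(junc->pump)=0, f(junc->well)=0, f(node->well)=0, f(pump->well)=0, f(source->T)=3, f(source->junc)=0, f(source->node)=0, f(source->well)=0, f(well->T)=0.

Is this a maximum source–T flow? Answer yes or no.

Residual path source->junc->T has bottleneck 3 > 0.
Pushing 3 along it raises the flow to 6, so the given flow is not maximum.

No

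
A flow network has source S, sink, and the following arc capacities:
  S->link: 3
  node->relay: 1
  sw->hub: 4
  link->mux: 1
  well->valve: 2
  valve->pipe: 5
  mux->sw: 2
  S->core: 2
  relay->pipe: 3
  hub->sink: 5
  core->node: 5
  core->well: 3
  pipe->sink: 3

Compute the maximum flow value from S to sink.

3

Augment S->core->well->valve->pipe->sink: bottleneck 2. Total 2.
Augment S->link->mux->sw->hub->sink: bottleneck 1. Total 3.
No augmenting path remains in the residual graph.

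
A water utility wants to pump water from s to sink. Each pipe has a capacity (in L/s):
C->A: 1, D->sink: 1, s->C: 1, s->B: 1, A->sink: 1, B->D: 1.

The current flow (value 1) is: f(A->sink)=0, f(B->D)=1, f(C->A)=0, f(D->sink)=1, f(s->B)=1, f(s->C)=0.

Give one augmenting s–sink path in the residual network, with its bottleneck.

Residual along s->C->A->sink: s->C: 1, C->A: 1, A->sink: 1.
Bottleneck = min = 1.

s->C->A->sink, bottleneck 1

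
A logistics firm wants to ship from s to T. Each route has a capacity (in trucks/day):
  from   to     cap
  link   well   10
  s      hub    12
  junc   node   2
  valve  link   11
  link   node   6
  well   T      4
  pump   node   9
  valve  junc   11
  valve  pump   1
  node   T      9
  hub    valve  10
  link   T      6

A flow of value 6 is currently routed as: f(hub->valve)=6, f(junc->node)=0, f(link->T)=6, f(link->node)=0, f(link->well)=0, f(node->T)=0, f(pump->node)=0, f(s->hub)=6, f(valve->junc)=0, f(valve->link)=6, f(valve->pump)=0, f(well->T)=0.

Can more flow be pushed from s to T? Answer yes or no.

Residual path s->hub->valve->link->node->T has bottleneck 4 > 0.
Pushing 4 along it raises the flow to 10, so the given flow is not maximum.

Yes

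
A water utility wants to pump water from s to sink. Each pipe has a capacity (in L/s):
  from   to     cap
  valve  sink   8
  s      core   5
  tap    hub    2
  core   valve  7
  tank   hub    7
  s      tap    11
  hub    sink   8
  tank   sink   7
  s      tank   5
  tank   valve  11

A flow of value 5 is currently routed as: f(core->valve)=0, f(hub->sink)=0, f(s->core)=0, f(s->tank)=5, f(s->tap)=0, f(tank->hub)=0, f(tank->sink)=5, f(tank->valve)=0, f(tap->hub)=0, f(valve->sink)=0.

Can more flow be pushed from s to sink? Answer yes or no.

Yes

Residual path s->tap->hub->sink has bottleneck 2 > 0.
Pushing 2 along it raises the flow to 7, so the given flow is not maximum.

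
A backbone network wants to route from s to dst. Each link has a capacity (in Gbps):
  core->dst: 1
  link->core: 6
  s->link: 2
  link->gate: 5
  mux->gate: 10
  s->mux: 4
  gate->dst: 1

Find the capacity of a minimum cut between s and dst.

Max flow = 2 (via 2 augmenting paths).
In the residual at optimum, the set reachable from s is {core, gate, link, mux, s}.
Cut edges: gate->dst (cap 1), core->dst (cap 1). Sum = 2.

2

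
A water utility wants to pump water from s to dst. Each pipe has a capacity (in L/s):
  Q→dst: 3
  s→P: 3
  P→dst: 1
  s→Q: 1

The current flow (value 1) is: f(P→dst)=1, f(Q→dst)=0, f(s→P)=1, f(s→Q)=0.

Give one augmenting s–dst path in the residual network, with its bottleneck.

s→Q→dst, bottleneck 1

Residual along s→Q→dst: s→Q: 1, Q→dst: 3.
Bottleneck = min = 1.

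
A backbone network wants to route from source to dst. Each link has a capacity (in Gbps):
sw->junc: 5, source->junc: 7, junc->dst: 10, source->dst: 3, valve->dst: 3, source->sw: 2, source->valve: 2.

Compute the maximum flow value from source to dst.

14

Augment source->dst: bottleneck 3. Total 3.
Augment source->valve->dst: bottleneck 2. Total 5.
Augment source->junc->dst: bottleneck 7. Total 12.
Augment source->sw->junc->dst: bottleneck 2. Total 14.
No augmenting path remains in the residual graph.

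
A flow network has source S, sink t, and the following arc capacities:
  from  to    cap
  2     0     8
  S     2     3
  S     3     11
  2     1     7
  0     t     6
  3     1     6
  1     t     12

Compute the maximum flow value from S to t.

Augment S->3->1->t: bottleneck 6. Total 6.
Augment S->2->1->t: bottleneck 3. Total 9.
No augmenting path remains in the residual graph.

9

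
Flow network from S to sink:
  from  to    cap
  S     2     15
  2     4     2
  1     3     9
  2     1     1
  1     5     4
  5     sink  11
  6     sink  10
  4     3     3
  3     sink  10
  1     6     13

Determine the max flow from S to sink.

3

Augment S→2→1→3→sink: bottleneck 1. Total 1.
Augment S→2→4→3→sink: bottleneck 2. Total 3.
No augmenting path remains in the residual graph.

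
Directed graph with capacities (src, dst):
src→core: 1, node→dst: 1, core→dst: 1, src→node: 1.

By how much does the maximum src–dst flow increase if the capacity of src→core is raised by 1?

0

Original max flow = 2.
Even with extra capacity on src→core, another cut of capacity 2 remains binding.
New max flow = 2. Increase = 0.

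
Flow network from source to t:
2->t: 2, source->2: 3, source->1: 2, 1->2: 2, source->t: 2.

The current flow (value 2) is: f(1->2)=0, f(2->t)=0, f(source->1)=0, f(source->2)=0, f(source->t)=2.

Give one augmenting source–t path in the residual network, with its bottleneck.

Residual along source->2->t: source->2: 3, 2->t: 2.
Bottleneck = min = 2.

source->2->t, bottleneck 2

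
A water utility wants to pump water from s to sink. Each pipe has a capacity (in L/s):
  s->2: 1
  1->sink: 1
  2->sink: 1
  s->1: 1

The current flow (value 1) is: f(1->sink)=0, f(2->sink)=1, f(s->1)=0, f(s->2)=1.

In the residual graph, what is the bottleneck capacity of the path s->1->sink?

1

Residual capacities along the path: s->1: 1, 1->sink: 1.
Minimum is 1.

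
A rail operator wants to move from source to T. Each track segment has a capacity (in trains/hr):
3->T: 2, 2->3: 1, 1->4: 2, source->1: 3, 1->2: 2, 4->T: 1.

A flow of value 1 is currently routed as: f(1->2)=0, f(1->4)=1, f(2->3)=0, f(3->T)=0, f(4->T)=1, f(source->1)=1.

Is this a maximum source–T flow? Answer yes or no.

Residual path source->1->2->3->T has bottleneck 1 > 0.
Pushing 1 along it raises the flow to 2, so the given flow is not maximum.

No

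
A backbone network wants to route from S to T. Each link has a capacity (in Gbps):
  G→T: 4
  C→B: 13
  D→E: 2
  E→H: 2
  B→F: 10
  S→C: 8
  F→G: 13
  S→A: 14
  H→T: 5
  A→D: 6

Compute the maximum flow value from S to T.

6

Augment S→A→D→E→H→T: bottleneck 2. Total 2.
Augment S→C→B→F→G→T: bottleneck 4. Total 6.
No augmenting path remains in the residual graph.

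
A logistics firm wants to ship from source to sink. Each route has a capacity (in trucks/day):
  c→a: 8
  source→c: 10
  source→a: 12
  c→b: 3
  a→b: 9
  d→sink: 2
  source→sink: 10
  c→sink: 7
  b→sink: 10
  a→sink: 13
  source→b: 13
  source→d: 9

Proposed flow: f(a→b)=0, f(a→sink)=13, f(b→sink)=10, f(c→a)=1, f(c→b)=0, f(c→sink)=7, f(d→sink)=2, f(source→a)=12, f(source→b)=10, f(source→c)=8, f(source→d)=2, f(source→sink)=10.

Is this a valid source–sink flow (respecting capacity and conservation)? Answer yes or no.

Yes

Every edge has 0 ≤ f(e) ≤ cap(e).
At each intermediate node, inflow equals outflow.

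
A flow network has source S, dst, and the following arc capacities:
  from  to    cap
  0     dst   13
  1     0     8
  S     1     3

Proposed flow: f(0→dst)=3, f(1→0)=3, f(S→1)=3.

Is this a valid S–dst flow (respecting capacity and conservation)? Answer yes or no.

Every edge has 0 ≤ f(e) ≤ cap(e).
At each intermediate node, inflow equals outflow.

Yes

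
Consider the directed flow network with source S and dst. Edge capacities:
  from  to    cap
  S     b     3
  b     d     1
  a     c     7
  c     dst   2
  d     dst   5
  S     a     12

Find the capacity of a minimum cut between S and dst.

3

Max flow = 3 (via 2 augmenting paths).
In the residual at optimum, the set reachable from S is {S, a, b, c}.
Cut edges: b→d (cap 1), c→dst (cap 2). Sum = 3.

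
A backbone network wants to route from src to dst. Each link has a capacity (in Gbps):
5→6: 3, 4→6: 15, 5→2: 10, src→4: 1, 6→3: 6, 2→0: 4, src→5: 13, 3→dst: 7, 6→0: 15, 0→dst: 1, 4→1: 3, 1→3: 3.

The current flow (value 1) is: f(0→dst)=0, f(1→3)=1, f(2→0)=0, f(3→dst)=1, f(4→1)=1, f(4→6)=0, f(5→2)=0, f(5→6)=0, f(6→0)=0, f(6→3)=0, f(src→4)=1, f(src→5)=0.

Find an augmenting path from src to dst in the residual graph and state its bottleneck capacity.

Residual along src→5→6→3→dst: src→5: 13, 5→6: 3, 6→3: 6, 3→dst: 6.
Bottleneck = min = 3.

src→5→6→3→dst, bottleneck 3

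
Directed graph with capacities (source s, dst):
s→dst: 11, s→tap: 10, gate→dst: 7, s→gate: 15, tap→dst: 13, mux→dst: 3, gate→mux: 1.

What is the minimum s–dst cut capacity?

29

Max flow = 29 (via 4 augmenting paths).
In the residual at optimum, the set reachable from s is {gate, s}.
Cut edges: s→tap (cap 10), s→dst (cap 11), gate→mux (cap 1), gate→dst (cap 7). Sum = 29.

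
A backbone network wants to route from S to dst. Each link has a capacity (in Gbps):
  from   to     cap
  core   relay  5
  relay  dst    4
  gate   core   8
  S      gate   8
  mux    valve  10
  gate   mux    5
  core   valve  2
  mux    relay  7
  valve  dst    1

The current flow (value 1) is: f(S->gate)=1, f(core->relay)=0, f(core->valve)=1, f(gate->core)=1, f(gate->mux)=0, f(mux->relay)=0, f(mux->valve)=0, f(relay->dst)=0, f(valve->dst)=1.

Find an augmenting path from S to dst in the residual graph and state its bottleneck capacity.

Residual along S->gate->core->relay->dst: S->gate: 7, gate->core: 7, core->relay: 5, relay->dst: 4.
Bottleneck = min = 4.

S->gate->core->relay->dst, bottleneck 4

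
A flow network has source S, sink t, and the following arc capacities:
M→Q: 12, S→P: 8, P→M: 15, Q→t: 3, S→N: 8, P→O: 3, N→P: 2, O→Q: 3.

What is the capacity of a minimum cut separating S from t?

3

Max flow = 3 (via 1 augmenting path).
In the residual at optimum, the set reachable from S is {M, N, O, P, Q, S}.
Cut edges: Q→t (cap 3). Sum = 3.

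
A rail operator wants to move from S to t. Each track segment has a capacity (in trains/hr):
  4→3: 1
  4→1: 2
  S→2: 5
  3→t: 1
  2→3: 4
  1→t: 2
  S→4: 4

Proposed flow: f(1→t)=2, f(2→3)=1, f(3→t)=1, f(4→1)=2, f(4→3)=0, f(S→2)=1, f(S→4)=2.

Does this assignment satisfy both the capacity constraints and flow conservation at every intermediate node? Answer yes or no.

Every edge has 0 ≤ f(e) ≤ cap(e).
At each intermediate node, inflow equals outflow.

Yes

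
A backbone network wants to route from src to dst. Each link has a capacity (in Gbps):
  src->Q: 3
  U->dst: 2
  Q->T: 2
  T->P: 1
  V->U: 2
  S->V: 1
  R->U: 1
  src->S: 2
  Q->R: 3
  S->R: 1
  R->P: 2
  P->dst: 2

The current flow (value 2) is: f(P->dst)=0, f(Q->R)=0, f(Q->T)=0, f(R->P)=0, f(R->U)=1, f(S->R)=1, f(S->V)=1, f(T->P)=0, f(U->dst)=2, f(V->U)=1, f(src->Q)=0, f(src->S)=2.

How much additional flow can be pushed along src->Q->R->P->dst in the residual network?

Residual capacities along the path: src->Q: 3, Q->R: 3, R->P: 2, P->dst: 2.
Minimum is 2.

2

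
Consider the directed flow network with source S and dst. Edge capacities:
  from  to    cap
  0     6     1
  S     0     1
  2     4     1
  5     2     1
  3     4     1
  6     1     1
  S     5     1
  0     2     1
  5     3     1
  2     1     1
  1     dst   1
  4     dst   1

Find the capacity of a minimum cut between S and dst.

Max flow = 2 (via 2 augmenting paths).
In the residual at optimum, the set reachable from S is {S}.
Cut edges: S→5 (cap 1), S→0 (cap 1). Sum = 2.

2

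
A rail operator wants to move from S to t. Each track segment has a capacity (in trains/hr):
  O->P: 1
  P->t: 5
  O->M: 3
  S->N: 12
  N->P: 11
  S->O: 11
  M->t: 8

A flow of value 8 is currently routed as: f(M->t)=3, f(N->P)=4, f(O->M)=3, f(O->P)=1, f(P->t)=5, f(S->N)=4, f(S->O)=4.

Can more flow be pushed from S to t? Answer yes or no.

Residual reachable from S: {N, O, P, S}; t is not reachable.
Saturated cut: O->M, P->t with total capacity 8 = current flow value. Flow is maximum.

No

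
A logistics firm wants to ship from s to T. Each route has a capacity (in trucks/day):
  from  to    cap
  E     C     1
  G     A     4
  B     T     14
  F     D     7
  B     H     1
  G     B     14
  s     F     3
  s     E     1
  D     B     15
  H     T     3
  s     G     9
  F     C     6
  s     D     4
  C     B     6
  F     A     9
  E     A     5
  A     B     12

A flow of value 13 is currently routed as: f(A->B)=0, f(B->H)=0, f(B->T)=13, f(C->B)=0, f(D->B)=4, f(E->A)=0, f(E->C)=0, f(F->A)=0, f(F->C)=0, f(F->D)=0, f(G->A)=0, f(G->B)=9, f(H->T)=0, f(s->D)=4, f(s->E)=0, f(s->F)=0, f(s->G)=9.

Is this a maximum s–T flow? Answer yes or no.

Residual path s->F->A->B->T has bottleneck 1 > 0.
Pushing 1 along it raises the flow to 14, so the given flow is not maximum.

No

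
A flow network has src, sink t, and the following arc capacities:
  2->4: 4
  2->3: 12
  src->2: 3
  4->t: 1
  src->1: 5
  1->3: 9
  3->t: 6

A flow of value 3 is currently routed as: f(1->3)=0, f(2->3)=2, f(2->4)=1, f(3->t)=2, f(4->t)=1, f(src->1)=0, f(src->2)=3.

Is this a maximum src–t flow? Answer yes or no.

No

Residual path src->1->3->t has bottleneck 4 > 0.
Pushing 4 along it raises the flow to 7, so the given flow is not maximum.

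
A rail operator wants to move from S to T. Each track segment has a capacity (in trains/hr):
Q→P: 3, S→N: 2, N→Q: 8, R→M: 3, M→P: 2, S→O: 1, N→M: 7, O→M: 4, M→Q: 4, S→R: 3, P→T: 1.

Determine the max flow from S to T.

1

Augment S→O→M→P→T: bottleneck 1. Total 1.
No augmenting path remains in the residual graph.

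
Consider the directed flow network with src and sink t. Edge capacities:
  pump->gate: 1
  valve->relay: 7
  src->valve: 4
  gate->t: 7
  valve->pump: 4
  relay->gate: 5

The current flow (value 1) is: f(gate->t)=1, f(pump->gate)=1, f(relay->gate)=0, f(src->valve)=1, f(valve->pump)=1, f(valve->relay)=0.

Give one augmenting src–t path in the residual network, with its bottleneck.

src->valve->relay->gate->t, bottleneck 3

Residual along src->valve->relay->gate->t: src->valve: 3, valve->relay: 7, relay->gate: 5, gate->t: 6.
Bottleneck = min = 3.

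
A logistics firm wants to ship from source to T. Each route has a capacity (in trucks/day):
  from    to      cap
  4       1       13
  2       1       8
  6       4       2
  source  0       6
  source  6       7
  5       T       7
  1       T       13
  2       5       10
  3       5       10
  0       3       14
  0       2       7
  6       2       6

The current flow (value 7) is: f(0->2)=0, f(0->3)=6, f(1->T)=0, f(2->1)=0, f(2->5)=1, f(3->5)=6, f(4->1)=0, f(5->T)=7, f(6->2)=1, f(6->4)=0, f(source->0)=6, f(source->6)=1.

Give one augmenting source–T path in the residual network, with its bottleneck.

source->6->2->1->T, bottleneck 5

Residual along source->6->2->1->T: source->6: 6, 6->2: 5, 2->1: 8, 1->T: 13.
Bottleneck = min = 5.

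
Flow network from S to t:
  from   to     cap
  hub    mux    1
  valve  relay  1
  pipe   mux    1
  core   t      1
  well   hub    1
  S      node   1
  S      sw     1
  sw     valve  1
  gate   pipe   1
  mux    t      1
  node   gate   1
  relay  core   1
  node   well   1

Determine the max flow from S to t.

Augment S->sw->valve->relay->core->t: bottleneck 1. Total 1.
Augment S->node->well->hub->mux->t: bottleneck 1. Total 2.
No augmenting path remains in the residual graph.

2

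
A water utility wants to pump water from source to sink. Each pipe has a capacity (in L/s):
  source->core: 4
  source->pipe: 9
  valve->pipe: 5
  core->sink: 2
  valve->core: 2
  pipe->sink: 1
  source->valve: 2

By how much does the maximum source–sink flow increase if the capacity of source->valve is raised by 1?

Original max flow = 3.
Edge source->valve does not cross the min cut (source side {core, pipe, source, valve}), so extra capacity there cannot help.
New max flow = 3. Increase = 0.

0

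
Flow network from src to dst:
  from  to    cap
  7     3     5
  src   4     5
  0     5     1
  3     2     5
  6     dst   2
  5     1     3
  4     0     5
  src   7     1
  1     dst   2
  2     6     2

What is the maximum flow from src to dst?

Augment src->7->3->2->6->dst: bottleneck 1. Total 1.
Augment src->4->0->5->1->dst: bottleneck 1. Total 2.
No augmenting path remains in the residual graph.

2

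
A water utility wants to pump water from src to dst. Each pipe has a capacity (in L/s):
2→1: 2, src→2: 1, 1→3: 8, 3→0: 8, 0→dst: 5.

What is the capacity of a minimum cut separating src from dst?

Max flow = 1 (via 1 augmenting path).
In the residual at optimum, the set reachable from src is {src}.
Cut edges: src→2 (cap 1). Sum = 1.

1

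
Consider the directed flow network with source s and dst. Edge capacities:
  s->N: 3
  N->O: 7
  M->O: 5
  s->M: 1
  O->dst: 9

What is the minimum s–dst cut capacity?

4

Max flow = 4 (via 2 augmenting paths).
In the residual at optimum, the set reachable from s is {s}.
Cut edges: s->N (cap 3), s->M (cap 1). Sum = 4.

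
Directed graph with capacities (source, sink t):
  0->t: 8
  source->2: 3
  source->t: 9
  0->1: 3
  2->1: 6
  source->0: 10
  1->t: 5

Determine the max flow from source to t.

22

Augment source->t: bottleneck 9. Total 9.
Augment source->0->t: bottleneck 8. Total 17.
Augment source->0->1->t: bottleneck 2. Total 19.
Augment source->2->1->t: bottleneck 3. Total 22.
No augmenting path remains in the residual graph.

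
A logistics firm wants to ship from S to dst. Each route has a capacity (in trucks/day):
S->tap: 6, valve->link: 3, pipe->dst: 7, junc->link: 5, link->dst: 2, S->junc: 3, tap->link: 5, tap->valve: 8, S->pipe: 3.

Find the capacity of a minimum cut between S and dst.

Max flow = 5 (via 2 augmenting paths).
In the residual at optimum, the set reachable from S is {S, junc, link, tap, valve}.
Cut edges: S->pipe (cap 3), link->dst (cap 2). Sum = 5.

5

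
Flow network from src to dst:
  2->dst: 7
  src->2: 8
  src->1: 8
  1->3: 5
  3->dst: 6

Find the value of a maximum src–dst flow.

12

Augment src->2->dst: bottleneck 7. Total 7.
Augment src->1->3->dst: bottleneck 5. Total 12.
No augmenting path remains in the residual graph.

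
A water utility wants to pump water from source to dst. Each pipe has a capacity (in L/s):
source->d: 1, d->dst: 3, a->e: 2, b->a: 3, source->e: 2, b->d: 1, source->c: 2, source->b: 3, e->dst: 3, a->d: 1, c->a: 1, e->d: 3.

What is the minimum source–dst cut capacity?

6

Max flow = 6 (via 5 augmenting paths).
In the residual at optimum, the set reachable from source is {a, b, c, d, e, source}.
Cut edges: e->dst (cap 3), d->dst (cap 3). Sum = 6.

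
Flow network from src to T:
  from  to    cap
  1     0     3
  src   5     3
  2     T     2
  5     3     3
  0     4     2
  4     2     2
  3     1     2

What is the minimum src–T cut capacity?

2

Max flow = 2 (via 1 augmenting path).
In the residual at optimum, the set reachable from src is {3, 5, src}.
Cut edges: 3->1 (cap 2). Sum = 2.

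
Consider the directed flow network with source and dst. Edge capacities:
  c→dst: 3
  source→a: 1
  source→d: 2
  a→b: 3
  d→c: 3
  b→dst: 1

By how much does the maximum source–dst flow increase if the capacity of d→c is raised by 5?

0

Original max flow = 3.
Edge d→c does not cross the min cut (source side {source}), so extra capacity there cannot help.
New max flow = 3. Increase = 0.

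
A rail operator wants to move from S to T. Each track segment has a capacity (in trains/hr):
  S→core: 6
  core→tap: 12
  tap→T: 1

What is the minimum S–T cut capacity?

1

Max flow = 1 (via 1 augmenting path).
In the residual at optimum, the set reachable from S is {S, core, tap}.
Cut edges: tap→T (cap 1). Sum = 1.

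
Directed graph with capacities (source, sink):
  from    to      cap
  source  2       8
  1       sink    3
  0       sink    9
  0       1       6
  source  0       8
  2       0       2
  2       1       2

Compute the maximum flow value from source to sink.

12

Augment source->0->sink: bottleneck 8. Total 8.
Augment source->2->0->sink: bottleneck 1. Total 9.
Augment source->2->1->sink: bottleneck 2. Total 11.
Augment source->2->0->1->sink: bottleneck 1. Total 12.
No augmenting path remains in the residual graph.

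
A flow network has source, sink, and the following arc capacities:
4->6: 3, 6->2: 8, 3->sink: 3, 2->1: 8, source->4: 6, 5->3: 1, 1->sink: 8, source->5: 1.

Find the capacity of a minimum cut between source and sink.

4

Max flow = 4 (via 2 augmenting paths).
In the residual at optimum, the set reachable from source is {4, source}.
Cut edges: 4->6 (cap 3), source->5 (cap 1). Sum = 4.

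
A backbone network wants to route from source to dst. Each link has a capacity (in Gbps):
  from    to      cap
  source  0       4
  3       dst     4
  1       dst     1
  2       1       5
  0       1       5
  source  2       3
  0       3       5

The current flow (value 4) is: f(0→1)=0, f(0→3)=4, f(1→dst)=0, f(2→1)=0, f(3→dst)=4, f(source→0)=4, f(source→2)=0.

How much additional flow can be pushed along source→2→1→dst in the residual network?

1

Residual capacities along the path: source→2: 3, 2→1: 5, 1→dst: 1.
Minimum is 1.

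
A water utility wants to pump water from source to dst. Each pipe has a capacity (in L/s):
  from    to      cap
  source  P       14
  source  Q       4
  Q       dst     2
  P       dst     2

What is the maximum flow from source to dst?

Augment source→P→dst: bottleneck 2. Total 2.
Augment source→Q→dst: bottleneck 2. Total 4.
No augmenting path remains in the residual graph.

4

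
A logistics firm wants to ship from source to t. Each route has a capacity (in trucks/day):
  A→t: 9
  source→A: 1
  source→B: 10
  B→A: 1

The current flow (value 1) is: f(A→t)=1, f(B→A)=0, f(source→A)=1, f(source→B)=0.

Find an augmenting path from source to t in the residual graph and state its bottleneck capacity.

source→B→A→t, bottleneck 1

Residual along source→B→A→t: source→B: 10, B→A: 1, A→t: 8.
Bottleneck = min = 1.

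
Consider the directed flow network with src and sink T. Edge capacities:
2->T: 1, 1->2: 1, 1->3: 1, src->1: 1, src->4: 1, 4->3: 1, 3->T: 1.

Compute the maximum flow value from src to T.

Augment src->1->2->T: bottleneck 1. Total 1.
Augment src->4->3->T: bottleneck 1. Total 2.
No augmenting path remains in the residual graph.

2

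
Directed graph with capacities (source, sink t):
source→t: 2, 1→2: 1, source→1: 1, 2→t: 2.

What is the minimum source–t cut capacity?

Max flow = 3 (via 2 augmenting paths).
In the residual at optimum, the set reachable from source is {source}.
Cut edges: source→1 (cap 1), source→t (cap 2). Sum = 3.

3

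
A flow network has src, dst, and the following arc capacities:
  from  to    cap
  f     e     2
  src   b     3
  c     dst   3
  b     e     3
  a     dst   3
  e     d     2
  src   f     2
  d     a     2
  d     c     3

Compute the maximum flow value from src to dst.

2

Augment src→b→e→d→a→dst: bottleneck 2. Total 2.
No augmenting path remains in the residual graph.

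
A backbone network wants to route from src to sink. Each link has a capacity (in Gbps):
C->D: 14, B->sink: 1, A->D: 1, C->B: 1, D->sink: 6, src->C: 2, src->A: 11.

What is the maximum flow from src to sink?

Augment src->C->B->sink: bottleneck 1. Total 1.
Augment src->C->D->sink: bottleneck 1. Total 2.
Augment src->A->D->sink: bottleneck 1. Total 3.
No augmenting path remains in the residual graph.

3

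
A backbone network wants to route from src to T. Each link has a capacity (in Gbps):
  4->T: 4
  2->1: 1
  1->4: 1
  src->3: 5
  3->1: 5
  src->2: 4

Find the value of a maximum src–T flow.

Augment src->2->1->4->T: bottleneck 1. Total 1.
No augmenting path remains in the residual graph.

1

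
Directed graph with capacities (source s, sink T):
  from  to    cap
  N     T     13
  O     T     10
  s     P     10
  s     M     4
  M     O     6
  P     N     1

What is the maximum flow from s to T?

5

Augment s->M->O->T: bottleneck 4. Total 4.
Augment s->P->N->T: bottleneck 1. Total 5.
No augmenting path remains in the residual graph.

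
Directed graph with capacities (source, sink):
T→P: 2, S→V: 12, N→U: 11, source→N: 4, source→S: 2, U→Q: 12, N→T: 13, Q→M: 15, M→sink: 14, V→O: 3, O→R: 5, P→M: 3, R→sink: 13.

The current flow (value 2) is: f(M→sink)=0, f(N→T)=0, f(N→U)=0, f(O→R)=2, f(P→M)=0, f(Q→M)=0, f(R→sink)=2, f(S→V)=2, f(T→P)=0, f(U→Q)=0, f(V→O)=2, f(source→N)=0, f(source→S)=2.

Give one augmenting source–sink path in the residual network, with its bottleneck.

Residual along source→N→T→P→M→sink: source→N: 4, N→T: 13, T→P: 2, P→M: 3, M→sink: 14.
Bottleneck = min = 2.

source→N→T→P→M→sink, bottleneck 2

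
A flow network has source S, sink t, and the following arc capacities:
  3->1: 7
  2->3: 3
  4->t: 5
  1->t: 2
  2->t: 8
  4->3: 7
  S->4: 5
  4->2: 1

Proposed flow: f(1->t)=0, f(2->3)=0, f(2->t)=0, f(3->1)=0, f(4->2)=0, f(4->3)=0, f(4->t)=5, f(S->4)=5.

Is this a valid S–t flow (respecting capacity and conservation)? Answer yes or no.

Yes

Every edge has 0 ≤ f(e) ≤ cap(e).
At each intermediate node, inflow equals outflow.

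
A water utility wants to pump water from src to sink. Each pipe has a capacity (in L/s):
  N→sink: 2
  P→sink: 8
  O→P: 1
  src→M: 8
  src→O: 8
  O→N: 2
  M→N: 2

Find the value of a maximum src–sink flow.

Augment src→O→P→sink: bottleneck 1. Total 1.
Augment src→O→N→sink: bottleneck 2. Total 3.
No augmenting path remains in the residual graph.

3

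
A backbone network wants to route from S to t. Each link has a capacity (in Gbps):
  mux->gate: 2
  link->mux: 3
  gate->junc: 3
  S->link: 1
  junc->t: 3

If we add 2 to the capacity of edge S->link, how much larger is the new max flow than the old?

Original max flow = 1.
After raising cap(S->link), augmenting paths through that edge carry 1 more unit.
New max flow = 2. Increase = 1.

1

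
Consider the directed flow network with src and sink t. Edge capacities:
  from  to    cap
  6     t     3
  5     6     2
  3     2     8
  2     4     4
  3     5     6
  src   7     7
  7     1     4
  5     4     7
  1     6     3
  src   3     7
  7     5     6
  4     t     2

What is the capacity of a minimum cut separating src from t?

Max flow = 5 (via 3 augmenting paths).
In the residual at optimum, the set reachable from src is {1, 2, 3, 4, 5, 6, 7, src}.
Cut edges: 4→t (cap 2), 6→t (cap 3). Sum = 5.

5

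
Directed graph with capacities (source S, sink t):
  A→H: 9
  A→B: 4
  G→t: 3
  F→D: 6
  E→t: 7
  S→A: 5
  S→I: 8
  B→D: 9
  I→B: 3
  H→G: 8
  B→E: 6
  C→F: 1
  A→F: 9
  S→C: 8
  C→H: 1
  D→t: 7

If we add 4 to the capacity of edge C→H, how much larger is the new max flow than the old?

Original max flow = 10.
After raising cap(C→H), augmenting paths through that edge carry 2 more units.
New max flow = 12. Increase = 2.

2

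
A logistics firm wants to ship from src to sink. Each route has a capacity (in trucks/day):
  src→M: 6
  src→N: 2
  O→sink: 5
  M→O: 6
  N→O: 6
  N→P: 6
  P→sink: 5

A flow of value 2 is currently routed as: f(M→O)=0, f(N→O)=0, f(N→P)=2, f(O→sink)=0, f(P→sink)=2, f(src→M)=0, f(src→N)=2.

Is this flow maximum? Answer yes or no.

No

Residual path src→M→O→sink has bottleneck 5 > 0.
Pushing 5 along it raises the flow to 7, so the given flow is not maximum.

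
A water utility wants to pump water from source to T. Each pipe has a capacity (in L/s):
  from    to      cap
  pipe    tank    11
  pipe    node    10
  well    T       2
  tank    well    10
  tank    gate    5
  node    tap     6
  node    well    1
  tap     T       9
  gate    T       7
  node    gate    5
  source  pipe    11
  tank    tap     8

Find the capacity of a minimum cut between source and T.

11

Max flow = 11 (via 3 augmenting paths).
In the residual at optimum, the set reachable from source is {source}.
Cut edges: source→pipe (cap 11). Sum = 11.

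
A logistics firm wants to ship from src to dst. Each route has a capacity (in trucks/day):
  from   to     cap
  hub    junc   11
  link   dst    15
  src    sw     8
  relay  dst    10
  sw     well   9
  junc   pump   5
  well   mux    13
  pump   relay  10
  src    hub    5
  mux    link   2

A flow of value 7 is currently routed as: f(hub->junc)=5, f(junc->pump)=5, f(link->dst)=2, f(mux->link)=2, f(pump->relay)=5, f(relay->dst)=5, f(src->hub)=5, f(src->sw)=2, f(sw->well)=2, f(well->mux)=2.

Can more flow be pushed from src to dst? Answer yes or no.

Residual reachable from src: {mux, src, sw, well}; dst is not reachable.
Saturated cut: mux->link, src->hub with total capacity 7 = current flow value. Flow is maximum.

No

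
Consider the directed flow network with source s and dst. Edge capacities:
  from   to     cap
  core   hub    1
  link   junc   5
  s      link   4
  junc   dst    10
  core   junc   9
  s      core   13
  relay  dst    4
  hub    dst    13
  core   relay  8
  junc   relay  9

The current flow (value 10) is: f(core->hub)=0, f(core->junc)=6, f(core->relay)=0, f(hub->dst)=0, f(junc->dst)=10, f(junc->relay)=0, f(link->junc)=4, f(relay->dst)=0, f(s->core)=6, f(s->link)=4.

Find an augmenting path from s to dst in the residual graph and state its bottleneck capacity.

s->core->relay->dst, bottleneck 4

Residual along s->core->relay->dst: s->core: 7, core->relay: 8, relay->dst: 4.
Bottleneck = min = 4.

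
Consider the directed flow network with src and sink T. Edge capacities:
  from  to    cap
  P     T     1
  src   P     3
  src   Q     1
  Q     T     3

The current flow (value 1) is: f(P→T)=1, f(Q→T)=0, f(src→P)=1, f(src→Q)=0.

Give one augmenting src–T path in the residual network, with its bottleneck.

src→Q→T, bottleneck 1

Residual along src→Q→T: src→Q: 1, Q→T: 3.
Bottleneck = min = 1.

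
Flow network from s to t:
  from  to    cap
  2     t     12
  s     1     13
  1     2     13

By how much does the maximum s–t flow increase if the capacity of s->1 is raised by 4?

Original max flow = 12.
Edge s->1 does not cross the min cut (source side {1, 2, s}), so extra capacity there cannot help.
New max flow = 12. Increase = 0.

0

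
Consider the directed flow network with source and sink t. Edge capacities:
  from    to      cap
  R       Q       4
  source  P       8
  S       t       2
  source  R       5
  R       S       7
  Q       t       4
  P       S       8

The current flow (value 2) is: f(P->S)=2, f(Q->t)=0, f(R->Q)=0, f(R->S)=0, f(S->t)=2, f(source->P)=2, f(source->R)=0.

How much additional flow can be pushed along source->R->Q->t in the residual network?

4

Residual capacities along the path: source->R: 5, R->Q: 4, Q->t: 4.
Minimum is 4.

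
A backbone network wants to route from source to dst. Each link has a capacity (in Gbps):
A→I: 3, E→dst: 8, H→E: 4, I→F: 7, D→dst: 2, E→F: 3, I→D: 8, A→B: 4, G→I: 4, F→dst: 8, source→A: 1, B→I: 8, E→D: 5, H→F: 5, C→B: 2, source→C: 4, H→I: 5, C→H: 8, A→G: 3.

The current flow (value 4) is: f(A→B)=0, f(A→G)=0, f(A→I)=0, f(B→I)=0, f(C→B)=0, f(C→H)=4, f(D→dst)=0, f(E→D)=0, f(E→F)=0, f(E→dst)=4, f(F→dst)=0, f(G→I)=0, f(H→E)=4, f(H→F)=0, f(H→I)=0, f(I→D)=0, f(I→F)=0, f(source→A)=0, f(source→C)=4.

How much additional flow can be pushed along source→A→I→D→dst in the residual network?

Residual capacities along the path: source→A: 1, A→I: 3, I→D: 8, D→dst: 2.
Minimum is 1.

1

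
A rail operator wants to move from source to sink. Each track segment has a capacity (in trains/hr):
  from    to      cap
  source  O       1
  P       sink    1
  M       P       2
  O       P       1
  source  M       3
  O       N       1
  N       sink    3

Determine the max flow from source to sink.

Augment source->M->P->sink: bottleneck 1. Total 1.
Augment source->O->N->sink: bottleneck 1. Total 2.
No augmenting path remains in the residual graph.

2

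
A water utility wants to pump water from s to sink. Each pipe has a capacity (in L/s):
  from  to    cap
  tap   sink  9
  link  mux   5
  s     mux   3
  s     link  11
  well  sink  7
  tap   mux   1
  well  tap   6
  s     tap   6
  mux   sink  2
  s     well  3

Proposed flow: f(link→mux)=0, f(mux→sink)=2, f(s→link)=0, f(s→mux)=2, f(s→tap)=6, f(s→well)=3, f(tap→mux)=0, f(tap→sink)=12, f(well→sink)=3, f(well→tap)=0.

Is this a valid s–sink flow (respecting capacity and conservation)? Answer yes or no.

Capacity violated on tap→sink: flow 12 > capacity 9.

No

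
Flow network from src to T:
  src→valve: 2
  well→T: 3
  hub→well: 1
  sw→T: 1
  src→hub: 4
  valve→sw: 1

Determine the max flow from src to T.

Augment src→valve→sw→T: bottleneck 1. Total 1.
Augment src→hub→well→T: bottleneck 1. Total 2.
No augmenting path remains in the residual graph.

2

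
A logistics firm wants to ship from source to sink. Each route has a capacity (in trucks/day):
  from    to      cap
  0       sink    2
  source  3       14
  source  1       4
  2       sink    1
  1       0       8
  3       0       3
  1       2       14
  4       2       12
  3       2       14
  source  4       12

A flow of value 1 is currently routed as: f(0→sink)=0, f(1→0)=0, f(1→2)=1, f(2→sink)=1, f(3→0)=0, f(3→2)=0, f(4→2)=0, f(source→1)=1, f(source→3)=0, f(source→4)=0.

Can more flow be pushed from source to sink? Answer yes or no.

Residual path source→1→0→sink has bottleneck 2 > 0.
Pushing 2 along it raises the flow to 3, so the given flow is not maximum.

Yes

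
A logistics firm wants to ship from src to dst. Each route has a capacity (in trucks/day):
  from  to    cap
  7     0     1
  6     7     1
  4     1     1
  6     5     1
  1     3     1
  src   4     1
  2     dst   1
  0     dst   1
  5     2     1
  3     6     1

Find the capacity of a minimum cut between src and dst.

1

Max flow = 1 (via 1 augmenting path).
In the residual at optimum, the set reachable from src is {src}.
Cut edges: src->4 (cap 1). Sum = 1.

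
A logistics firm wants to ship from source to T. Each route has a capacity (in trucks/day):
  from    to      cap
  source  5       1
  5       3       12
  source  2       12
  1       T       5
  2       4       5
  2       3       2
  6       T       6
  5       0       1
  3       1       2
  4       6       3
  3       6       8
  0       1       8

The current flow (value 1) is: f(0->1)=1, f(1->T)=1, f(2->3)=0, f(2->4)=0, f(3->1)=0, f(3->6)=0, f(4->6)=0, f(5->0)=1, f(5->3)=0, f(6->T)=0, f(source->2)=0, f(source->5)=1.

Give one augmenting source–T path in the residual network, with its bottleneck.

Residual along source->2->3->1->T: source->2: 12, 2->3: 2, 3->1: 2, 1->T: 4.
Bottleneck = min = 2.

source->2->3->1->T, bottleneck 2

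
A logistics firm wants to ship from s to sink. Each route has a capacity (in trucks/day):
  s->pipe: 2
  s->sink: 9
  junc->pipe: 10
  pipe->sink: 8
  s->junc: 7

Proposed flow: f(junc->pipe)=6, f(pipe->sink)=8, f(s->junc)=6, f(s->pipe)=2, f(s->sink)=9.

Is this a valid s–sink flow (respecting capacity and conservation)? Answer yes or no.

Yes

Every edge has 0 ≤ f(e) ≤ cap(e).
At each intermediate node, inflow equals outflow.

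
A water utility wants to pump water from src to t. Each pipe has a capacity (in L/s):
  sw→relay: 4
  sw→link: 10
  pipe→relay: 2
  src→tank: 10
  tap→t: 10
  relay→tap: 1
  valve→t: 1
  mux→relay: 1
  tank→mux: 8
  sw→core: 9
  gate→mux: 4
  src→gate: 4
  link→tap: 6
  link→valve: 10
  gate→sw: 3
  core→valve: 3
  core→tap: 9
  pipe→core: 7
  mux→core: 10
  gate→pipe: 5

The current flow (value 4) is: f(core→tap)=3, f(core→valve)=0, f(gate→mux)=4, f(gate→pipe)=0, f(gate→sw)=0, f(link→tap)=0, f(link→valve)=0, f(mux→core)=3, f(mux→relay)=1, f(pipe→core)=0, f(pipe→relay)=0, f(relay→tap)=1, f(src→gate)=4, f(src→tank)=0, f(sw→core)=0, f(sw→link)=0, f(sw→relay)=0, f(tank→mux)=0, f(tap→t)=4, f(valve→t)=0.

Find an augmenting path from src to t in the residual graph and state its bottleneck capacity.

Residual along src→tank→mux→core→tap→t: src→tank: 10, tank→mux: 8, mux→core: 7, core→tap: 6, tap→t: 6.
Bottleneck = min = 6.

src→tank→mux→core→tap→t, bottleneck 6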